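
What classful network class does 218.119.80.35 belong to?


First octet: 218
Binary: 11011010
110xxxxx -> Class C (192-223)
Class C, default mask 255.255.255.0 (/24)


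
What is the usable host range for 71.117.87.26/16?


Network: 71.117.0.0
Broadcast: 71.117.255.255
First usable = network + 1
Last usable = broadcast - 1
Range: 71.117.0.1 to 71.117.255.254


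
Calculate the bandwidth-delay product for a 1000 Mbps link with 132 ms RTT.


BDP = bandwidth * RTT
= 1000 Mbps * 132 ms
= 1000 * 1e6 * 132 / 1000 bits
= 132000000 bits
= 16500000 bytes
= 16113.2812 KB
BDP = 132000000 bits (16500000 bytes)


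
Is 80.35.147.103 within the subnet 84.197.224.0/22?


Subnet network: 84.197.224.0
Test IP AND mask: 80.35.144.0
No, 80.35.147.103 is not in 84.197.224.0/22


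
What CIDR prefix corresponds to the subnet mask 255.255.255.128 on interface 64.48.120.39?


Binary: 11111111.11111111.11111111.10000000
Count leading 1s
Prefix: /25


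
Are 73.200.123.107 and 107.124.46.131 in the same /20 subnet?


Mask: 255.255.240.0
73.200.123.107 AND mask = 73.200.112.0
107.124.46.131 AND mask = 107.124.32.0
No, different subnets (73.200.112.0 vs 107.124.32.0)


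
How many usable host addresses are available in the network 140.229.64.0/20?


Host bits = 32 - 20 = 12
Total addresses = 2^12 = 4096
Usable = total - 2 (network and broadcast)
Usable hosts: 4094


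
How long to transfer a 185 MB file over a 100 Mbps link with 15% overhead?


Effective throughput = 100 * (1 - 15/100) = 85 Mbps
File size in Mb = 185 * 8 = 1480 Mb
Time = 1480 / 85
Time = 17.4118 seconds


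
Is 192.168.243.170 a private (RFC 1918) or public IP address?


RFC 1918 private ranges:
  10.0.0.0/8 (10.0.0.0 - 10.255.255.255)
  172.16.0.0/12 (172.16.0.0 - 172.31.255.255)
  192.168.0.0/16 (192.168.0.0 - 192.168.255.255)
Private (in 192.168.0.0/16)


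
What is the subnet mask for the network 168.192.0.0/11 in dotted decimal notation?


/11 means 11 network bits, 21 host bits
Binary: 11111111111000000000000000000000
Mask: 255.224.0.0


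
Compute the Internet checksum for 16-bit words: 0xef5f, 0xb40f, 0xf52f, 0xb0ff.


Sum all words (with carry folding):
+ 0xef5f = 0xef5f
+ 0xb40f = 0xa36f
+ 0xf52f = 0x989f
+ 0xb0ff = 0x499f
One's complement: ~0x499f
Checksum = 0xb660


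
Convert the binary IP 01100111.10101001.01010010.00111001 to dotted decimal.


01100111 = 103
10101001 = 169
01010010 = 82
00111001 = 57
IP: 103.169.82.57


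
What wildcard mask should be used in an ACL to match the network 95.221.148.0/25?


Subnet mask: 255.255.255.128
Wildcard = 255.255.255.255 - subnet mask
255 - 255 = 0
255 - 255 = 0
255 - 255 = 0
255 - 128 = 127
Wildcard: 0.0.0.127


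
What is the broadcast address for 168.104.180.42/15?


Network: 168.104.0.0/15
Host bits = 17
Set all host bits to 1:
Broadcast: 168.105.255.255


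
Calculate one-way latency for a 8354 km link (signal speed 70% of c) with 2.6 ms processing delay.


Speed = 0.7 * 3e5 km/s = 210000 km/s
Propagation delay = 8354 / 210000 = 0.0398 s = 39.781 ms
Processing delay = 2.6 ms
Total one-way latency = 42.381 ms


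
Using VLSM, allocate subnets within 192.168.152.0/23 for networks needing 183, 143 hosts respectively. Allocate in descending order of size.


183 hosts -> /24 (254 usable): 192.168.152.0/24
143 hosts -> /24 (254 usable): 192.168.153.0/24
Allocation: 192.168.152.0/24 (183 hosts, 254 usable); 192.168.153.0/24 (143 hosts, 254 usable)


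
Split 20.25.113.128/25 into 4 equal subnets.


New prefix = 25 + 2 = 27
Each subnet has 32 addresses
  20.25.113.128/27
  20.25.113.160/27
  20.25.113.192/27
  20.25.113.224/27
Subnets: 20.25.113.128/27, 20.25.113.160/27, 20.25.113.192/27, 20.25.113.224/27


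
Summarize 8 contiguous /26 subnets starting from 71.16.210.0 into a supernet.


Original prefix: /26
Number of subnets: 8 = 2^3
New prefix = 26 - 3 = 23
Supernet: 71.16.210.0/23


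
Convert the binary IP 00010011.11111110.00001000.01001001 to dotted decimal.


00010011 = 19
11111110 = 254
00001000 = 8
01001001 = 73
IP: 19.254.8.73


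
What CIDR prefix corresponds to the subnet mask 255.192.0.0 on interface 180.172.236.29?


Binary: 11111111.11000000.00000000.00000000
Count leading 1s
Prefix: /10


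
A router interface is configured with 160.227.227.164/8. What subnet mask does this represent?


/8 means 8 network bits, 24 host bits
Binary: 11111111000000000000000000000000
Mask: 255.0.0.0


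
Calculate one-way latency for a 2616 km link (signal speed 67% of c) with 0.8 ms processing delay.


Speed = 0.67 * 3e5 km/s = 201000 km/s
Propagation delay = 2616 / 201000 = 0.013 s = 13.0149 ms
Processing delay = 0.8 ms
Total one-way latency = 13.8149 ms


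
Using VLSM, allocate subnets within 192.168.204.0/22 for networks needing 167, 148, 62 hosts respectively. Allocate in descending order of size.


167 hosts -> /24 (254 usable): 192.168.204.0/24
148 hosts -> /24 (254 usable): 192.168.205.0/24
62 hosts -> /26 (62 usable): 192.168.206.0/26
Allocation: 192.168.204.0/24 (167 hosts, 254 usable); 192.168.205.0/24 (148 hosts, 254 usable); 192.168.206.0/26 (62 hosts, 62 usable)


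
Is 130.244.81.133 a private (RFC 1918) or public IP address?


RFC 1918 private ranges:
  10.0.0.0/8 (10.0.0.0 - 10.255.255.255)
  172.16.0.0/12 (172.16.0.0 - 172.31.255.255)
  192.168.0.0/16 (192.168.0.0 - 192.168.255.255)
Public (not in any RFC 1918 range)


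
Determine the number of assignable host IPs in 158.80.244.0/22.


Host bits = 32 - 22 = 10
Total addresses = 2^10 = 1024
Usable = total - 2 (network and broadcast)
Usable hosts: 1022


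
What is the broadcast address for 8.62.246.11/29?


Network: 8.62.246.8/29
Host bits = 3
Set all host bits to 1:
Broadcast: 8.62.246.15


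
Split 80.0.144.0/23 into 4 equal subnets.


New prefix = 23 + 2 = 25
Each subnet has 128 addresses
  80.0.144.0/25
  80.0.144.128/25
  80.0.145.0/25
  80.0.145.128/25
Subnets: 80.0.144.0/25, 80.0.144.128/25, 80.0.145.0/25, 80.0.145.128/25


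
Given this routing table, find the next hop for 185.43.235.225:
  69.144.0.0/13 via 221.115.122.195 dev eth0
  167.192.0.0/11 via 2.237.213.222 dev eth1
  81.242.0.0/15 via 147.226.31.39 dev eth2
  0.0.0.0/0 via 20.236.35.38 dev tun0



Longest prefix match for 185.43.235.225:
  /13 69.144.0.0: no
  /11 167.192.0.0: no
  /15 81.242.0.0: no
  /0 0.0.0.0: MATCH
Selected: next-hop 20.236.35.38 via tun0 (matched /0)


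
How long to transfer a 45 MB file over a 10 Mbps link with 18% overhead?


Effective throughput = 10 * (1 - 18/100) = 8.2 Mbps
File size in Mb = 45 * 8 = 360 Mb
Time = 360 / 8.2
Time = 43.9024 seconds


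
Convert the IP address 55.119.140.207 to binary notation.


55 = 00110111
119 = 01110111
140 = 10001100
207 = 11001111
Binary: 00110111.01110111.10001100.11001111


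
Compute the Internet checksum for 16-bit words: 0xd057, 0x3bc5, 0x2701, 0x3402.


Sum all words (with carry folding):
+ 0xd057 = 0xd057
+ 0x3bc5 = 0x0c1d
+ 0x2701 = 0x331e
+ 0x3402 = 0x6720
One's complement: ~0x6720
Checksum = 0x98df


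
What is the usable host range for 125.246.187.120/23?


Network: 125.246.186.0
Broadcast: 125.246.187.255
First usable = network + 1
Last usable = broadcast - 1
Range: 125.246.186.1 to 125.246.187.254


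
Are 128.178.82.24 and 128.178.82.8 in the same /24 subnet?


Mask: 255.255.255.0
128.178.82.24 AND mask = 128.178.82.0
128.178.82.8 AND mask = 128.178.82.0
Yes, same subnet (128.178.82.0)


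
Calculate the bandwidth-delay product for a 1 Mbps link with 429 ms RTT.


BDP = bandwidth * RTT
= 1 Mbps * 429 ms
= 1 * 1e6 * 429 / 1000 bits
= 429000 bits
= 53625 bytes
= 52.3682 KB
BDP = 429000 bits (53625 bytes)


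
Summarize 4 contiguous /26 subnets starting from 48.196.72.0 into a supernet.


Original prefix: /26
Number of subnets: 4 = 2^2
New prefix = 26 - 2 = 24
Supernet: 48.196.72.0/24


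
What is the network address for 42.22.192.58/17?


IP:   00101010.00010110.11000000.00111010
Mask: 11111111.11111111.10000000.00000000
AND operation:
Net:  00101010.00010110.10000000.00000000
Network: 42.22.128.0/17


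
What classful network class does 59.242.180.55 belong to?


First octet: 59
Binary: 00111011
0xxxxxxx -> Class A (1-126)
Class A, default mask 255.0.0.0 (/8)


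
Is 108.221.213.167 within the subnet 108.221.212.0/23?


Subnet network: 108.221.212.0
Test IP AND mask: 108.221.212.0
Yes, 108.221.213.167 is in 108.221.212.0/23


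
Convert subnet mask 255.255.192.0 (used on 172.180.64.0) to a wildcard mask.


Subnet mask: 255.255.192.0
Wildcard = 255.255.255.255 - subnet mask
255 - 255 = 0
255 - 255 = 0
255 - 192 = 63
255 - 0 = 255
Wildcard: 0.0.63.255


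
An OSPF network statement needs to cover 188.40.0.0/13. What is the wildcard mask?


Subnet mask: 255.248.0.0
Wildcard = 255.255.255.255 - subnet mask
255 - 255 = 0
255 - 248 = 7
255 - 0 = 255
255 - 0 = 255
Wildcard: 0.7.255.255


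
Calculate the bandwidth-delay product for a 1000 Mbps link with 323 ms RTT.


BDP = bandwidth * RTT
= 1000 Mbps * 323 ms
= 1000 * 1e6 * 323 / 1000 bits
= 323000000 bits
= 40375000 bytes
= 39428.7109 KB
BDP = 323000000 bits (40375000 bytes)


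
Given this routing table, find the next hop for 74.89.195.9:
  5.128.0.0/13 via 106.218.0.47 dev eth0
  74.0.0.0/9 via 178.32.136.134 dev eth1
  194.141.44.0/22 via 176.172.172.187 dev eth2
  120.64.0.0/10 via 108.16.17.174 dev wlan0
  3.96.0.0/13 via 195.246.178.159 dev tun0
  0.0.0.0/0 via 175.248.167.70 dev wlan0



Longest prefix match for 74.89.195.9:
  /13 5.128.0.0: no
  /9 74.0.0.0: MATCH
  /22 194.141.44.0: no
  /10 120.64.0.0: no
  /13 3.96.0.0: no
  /0 0.0.0.0: MATCH
Selected: next-hop 178.32.136.134 via eth1 (matched /9)


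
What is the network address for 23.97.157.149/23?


IP:   00010111.01100001.10011101.10010101
Mask: 11111111.11111111.11111110.00000000
AND operation:
Net:  00010111.01100001.10011100.00000000
Network: 23.97.156.0/23


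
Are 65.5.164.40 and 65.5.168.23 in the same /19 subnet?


Mask: 255.255.224.0
65.5.164.40 AND mask = 65.5.160.0
65.5.168.23 AND mask = 65.5.160.0
Yes, same subnet (65.5.160.0)


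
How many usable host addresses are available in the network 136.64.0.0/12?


Host bits = 32 - 12 = 20
Total addresses = 2^20 = 1048576
Usable = total - 2 (network and broadcast)
Usable hosts: 1048574


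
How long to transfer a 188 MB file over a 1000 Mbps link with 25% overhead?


Effective throughput = 1000 * (1 - 25/100) = 750 Mbps
File size in Mb = 188 * 8 = 1504 Mb
Time = 1504 / 750
Time = 2.0053 seconds


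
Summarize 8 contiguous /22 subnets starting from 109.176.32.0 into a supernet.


Original prefix: /22
Number of subnets: 8 = 2^3
New prefix = 22 - 3 = 19
Supernet: 109.176.32.0/19


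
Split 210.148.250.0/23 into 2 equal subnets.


New prefix = 23 + 1 = 24
Each subnet has 256 addresses
  210.148.250.0/24
  210.148.251.0/24
Subnets: 210.148.250.0/24, 210.148.251.0/24


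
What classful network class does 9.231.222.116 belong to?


First octet: 9
Binary: 00001001
0xxxxxxx -> Class A (1-126)
Class A, default mask 255.0.0.0 (/8)


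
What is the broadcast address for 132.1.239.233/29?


Network: 132.1.239.232/29
Host bits = 3
Set all host bits to 1:
Broadcast: 132.1.239.239


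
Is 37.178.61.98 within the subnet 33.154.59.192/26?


Subnet network: 33.154.59.192
Test IP AND mask: 37.178.61.64
No, 37.178.61.98 is not in 33.154.59.192/26


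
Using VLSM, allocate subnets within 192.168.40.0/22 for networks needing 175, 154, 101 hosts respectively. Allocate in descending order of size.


175 hosts -> /24 (254 usable): 192.168.40.0/24
154 hosts -> /24 (254 usable): 192.168.41.0/24
101 hosts -> /25 (126 usable): 192.168.42.0/25
Allocation: 192.168.40.0/24 (175 hosts, 254 usable); 192.168.41.0/24 (154 hosts, 254 usable); 192.168.42.0/25 (101 hosts, 126 usable)


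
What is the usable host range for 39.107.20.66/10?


Network: 39.64.0.0
Broadcast: 39.127.255.255
First usable = network + 1
Last usable = broadcast - 1
Range: 39.64.0.1 to 39.127.255.254


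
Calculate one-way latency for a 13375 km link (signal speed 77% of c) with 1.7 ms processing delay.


Speed = 0.77 * 3e5 km/s = 231000 km/s
Propagation delay = 13375 / 231000 = 0.0579 s = 57.9004 ms
Processing delay = 1.7 ms
Total one-way latency = 59.6004 ms


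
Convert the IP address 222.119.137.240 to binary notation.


222 = 11011110
119 = 01110111
137 = 10001001
240 = 11110000
Binary: 11011110.01110111.10001001.11110000


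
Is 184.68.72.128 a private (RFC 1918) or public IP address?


RFC 1918 private ranges:
  10.0.0.0/8 (10.0.0.0 - 10.255.255.255)
  172.16.0.0/12 (172.16.0.0 - 172.31.255.255)
  192.168.0.0/16 (192.168.0.0 - 192.168.255.255)
Public (not in any RFC 1918 range)


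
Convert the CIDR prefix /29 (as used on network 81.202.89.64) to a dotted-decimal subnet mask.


/29 means 29 network bits, 3 host bits
Binary: 11111111111111111111111111111000
Mask: 255.255.255.248


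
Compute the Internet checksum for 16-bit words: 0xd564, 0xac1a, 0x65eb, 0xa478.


Sum all words (with carry folding):
+ 0xd564 = 0xd564
+ 0xac1a = 0x817f
+ 0x65eb = 0xe76a
+ 0xa478 = 0x8be3
One's complement: ~0x8be3
Checksum = 0x741c


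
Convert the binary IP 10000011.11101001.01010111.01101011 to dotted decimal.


10000011 = 131
11101001 = 233
01010111 = 87
01101011 = 107
IP: 131.233.87.107


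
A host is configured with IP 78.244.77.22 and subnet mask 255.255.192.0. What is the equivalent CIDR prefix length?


Binary: 11111111.11111111.11000000.00000000
Count leading 1s
Prefix: /18


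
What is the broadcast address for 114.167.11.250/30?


Network: 114.167.11.248/30
Host bits = 2
Set all host bits to 1:
Broadcast: 114.167.11.251


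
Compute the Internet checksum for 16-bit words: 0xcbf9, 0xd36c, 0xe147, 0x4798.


Sum all words (with carry folding):
+ 0xcbf9 = 0xcbf9
+ 0xd36c = 0x9f66
+ 0xe147 = 0x80ae
+ 0x4798 = 0xc846
One's complement: ~0xc846
Checksum = 0x37b9


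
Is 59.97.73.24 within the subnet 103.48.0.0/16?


Subnet network: 103.48.0.0
Test IP AND mask: 59.97.0.0
No, 59.97.73.24 is not in 103.48.0.0/16


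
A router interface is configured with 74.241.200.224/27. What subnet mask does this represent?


/27 means 27 network bits, 5 host bits
Binary: 11111111111111111111111111100000
Mask: 255.255.255.224


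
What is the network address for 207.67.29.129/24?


IP:   11001111.01000011.00011101.10000001
Mask: 11111111.11111111.11111111.00000000
AND operation:
Net:  11001111.01000011.00011101.00000000
Network: 207.67.29.0/24


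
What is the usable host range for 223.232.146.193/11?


Network: 223.224.0.0
Broadcast: 223.255.255.255
First usable = network + 1
Last usable = broadcast - 1
Range: 223.224.0.1 to 223.255.255.254


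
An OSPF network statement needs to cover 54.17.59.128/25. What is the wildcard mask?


Subnet mask: 255.255.255.128
Wildcard = 255.255.255.255 - subnet mask
255 - 255 = 0
255 - 255 = 0
255 - 255 = 0
255 - 128 = 127
Wildcard: 0.0.0.127


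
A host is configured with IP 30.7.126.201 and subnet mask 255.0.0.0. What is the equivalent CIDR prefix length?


Binary: 11111111.00000000.00000000.00000000
Count leading 1s
Prefix: /8


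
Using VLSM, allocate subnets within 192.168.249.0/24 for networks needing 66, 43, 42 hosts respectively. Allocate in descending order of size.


66 hosts -> /25 (126 usable): 192.168.249.0/25
43 hosts -> /26 (62 usable): 192.168.249.128/26
42 hosts -> /26 (62 usable): 192.168.249.192/26
Allocation: 192.168.249.0/25 (66 hosts, 126 usable); 192.168.249.128/26 (43 hosts, 62 usable); 192.168.249.192/26 (42 hosts, 62 usable)


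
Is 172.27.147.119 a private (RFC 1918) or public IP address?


RFC 1918 private ranges:
  10.0.0.0/8 (10.0.0.0 - 10.255.255.255)
  172.16.0.0/12 (172.16.0.0 - 172.31.255.255)
  192.168.0.0/16 (192.168.0.0 - 192.168.255.255)
Private (in 172.16.0.0/12)


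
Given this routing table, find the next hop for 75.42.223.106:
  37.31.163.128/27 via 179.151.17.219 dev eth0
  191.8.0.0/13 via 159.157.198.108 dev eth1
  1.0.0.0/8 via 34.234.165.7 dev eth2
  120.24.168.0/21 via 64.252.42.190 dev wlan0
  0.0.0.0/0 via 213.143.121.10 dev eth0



Longest prefix match for 75.42.223.106:
  /27 37.31.163.128: no
  /13 191.8.0.0: no
  /8 1.0.0.0: no
  /21 120.24.168.0: no
  /0 0.0.0.0: MATCH
Selected: next-hop 213.143.121.10 via eth0 (matched /0)


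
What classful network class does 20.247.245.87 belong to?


First octet: 20
Binary: 00010100
0xxxxxxx -> Class A (1-126)
Class A, default mask 255.0.0.0 (/8)


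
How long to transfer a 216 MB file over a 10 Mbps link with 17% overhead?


Effective throughput = 10 * (1 - 17/100) = 8.3 Mbps
File size in Mb = 216 * 8 = 1728 Mb
Time = 1728 / 8.3
Time = 208.1928 seconds


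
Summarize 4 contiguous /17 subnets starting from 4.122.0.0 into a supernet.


Original prefix: /17
Number of subnets: 4 = 2^2
New prefix = 17 - 2 = 15
Supernet: 4.122.0.0/15


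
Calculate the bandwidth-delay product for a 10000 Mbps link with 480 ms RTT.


BDP = bandwidth * RTT
= 10000 Mbps * 480 ms
= 10000 * 1e6 * 480 / 1000 bits
= 4800000000 bits
= 600000000 bytes
= 585937.5 KB
BDP = 4800000000 bits (600000000 bytes)


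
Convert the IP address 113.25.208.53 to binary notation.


113 = 01110001
25 = 00011001
208 = 11010000
53 = 00110101
Binary: 01110001.00011001.11010000.00110101


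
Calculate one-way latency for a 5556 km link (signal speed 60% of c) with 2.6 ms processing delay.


Speed = 0.6 * 3e5 km/s = 180000 km/s
Propagation delay = 5556 / 180000 = 0.0309 s = 30.8667 ms
Processing delay = 2.6 ms
Total one-way latency = 33.4667 ms


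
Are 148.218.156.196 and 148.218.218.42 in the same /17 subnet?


Mask: 255.255.128.0
148.218.156.196 AND mask = 148.218.128.0
148.218.218.42 AND mask = 148.218.128.0
Yes, same subnet (148.218.128.0)


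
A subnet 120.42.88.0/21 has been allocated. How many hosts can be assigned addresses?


Host bits = 32 - 21 = 11
Total addresses = 2^11 = 2048
Usable = total - 2 (network and broadcast)
Usable hosts: 2046


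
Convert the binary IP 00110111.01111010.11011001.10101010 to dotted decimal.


00110111 = 55
01111010 = 122
11011001 = 217
10101010 = 170
IP: 55.122.217.170


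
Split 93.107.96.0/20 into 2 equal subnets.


New prefix = 20 + 1 = 21
Each subnet has 2048 addresses
  93.107.96.0/21
  93.107.104.0/21
Subnets: 93.107.96.0/21, 93.107.104.0/21


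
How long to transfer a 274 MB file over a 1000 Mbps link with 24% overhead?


Effective throughput = 1000 * (1 - 24/100) = 760 Mbps
File size in Mb = 274 * 8 = 2192 Mb
Time = 2192 / 760
Time = 2.8842 seconds


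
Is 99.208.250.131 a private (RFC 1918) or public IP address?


RFC 1918 private ranges:
  10.0.0.0/8 (10.0.0.0 - 10.255.255.255)
  172.16.0.0/12 (172.16.0.0 - 172.31.255.255)
  192.168.0.0/16 (192.168.0.0 - 192.168.255.255)
Public (not in any RFC 1918 range)


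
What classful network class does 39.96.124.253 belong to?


First octet: 39
Binary: 00100111
0xxxxxxx -> Class A (1-126)
Class A, default mask 255.0.0.0 (/8)


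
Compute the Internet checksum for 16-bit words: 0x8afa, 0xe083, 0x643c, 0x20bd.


Sum all words (with carry folding):
+ 0x8afa = 0x8afa
+ 0xe083 = 0x6b7e
+ 0x643c = 0xcfba
+ 0x20bd = 0xf077
One's complement: ~0xf077
Checksum = 0x0f88


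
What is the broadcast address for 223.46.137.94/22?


Network: 223.46.136.0/22
Host bits = 10
Set all host bits to 1:
Broadcast: 223.46.139.255


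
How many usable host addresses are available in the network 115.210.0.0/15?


Host bits = 32 - 15 = 17
Total addresses = 2^17 = 131072
Usable = total - 2 (network and broadcast)
Usable hosts: 131070


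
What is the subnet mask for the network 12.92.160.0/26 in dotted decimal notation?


/26 means 26 network bits, 6 host bits
Binary: 11111111111111111111111111000000
Mask: 255.255.255.192


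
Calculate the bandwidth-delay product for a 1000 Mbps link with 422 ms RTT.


BDP = bandwidth * RTT
= 1000 Mbps * 422 ms
= 1000 * 1e6 * 422 / 1000 bits
= 422000000 bits
= 52750000 bytes
= 51513.6719 KB
BDP = 422000000 bits (52750000 bytes)


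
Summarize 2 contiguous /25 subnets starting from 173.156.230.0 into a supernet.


Original prefix: /25
Number of subnets: 2 = 2^1
New prefix = 25 - 1 = 24
Supernet: 173.156.230.0/24


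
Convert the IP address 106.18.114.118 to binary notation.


106 = 01101010
18 = 00010010
114 = 01110010
118 = 01110110
Binary: 01101010.00010010.01110010.01110110


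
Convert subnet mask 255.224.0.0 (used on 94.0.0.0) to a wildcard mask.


Subnet mask: 255.224.0.0
Wildcard = 255.255.255.255 - subnet mask
255 - 255 = 0
255 - 224 = 31
255 - 0 = 255
255 - 0 = 255
Wildcard: 0.31.255.255


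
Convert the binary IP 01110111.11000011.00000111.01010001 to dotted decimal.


01110111 = 119
11000011 = 195
00000111 = 7
01010001 = 81
IP: 119.195.7.81


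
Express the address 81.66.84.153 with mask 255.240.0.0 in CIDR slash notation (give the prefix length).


Binary: 11111111.11110000.00000000.00000000
Count leading 1s
Prefix: /12


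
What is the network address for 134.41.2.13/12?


IP:   10000110.00101001.00000010.00001101
Mask: 11111111.11110000.00000000.00000000
AND operation:
Net:  10000110.00100000.00000000.00000000
Network: 134.32.0.0/12


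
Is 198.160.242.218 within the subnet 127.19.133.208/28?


Subnet network: 127.19.133.208
Test IP AND mask: 198.160.242.208
No, 198.160.242.218 is not in 127.19.133.208/28


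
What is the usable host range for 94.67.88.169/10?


Network: 94.64.0.0
Broadcast: 94.127.255.255
First usable = network + 1
Last usable = broadcast - 1
Range: 94.64.0.1 to 94.127.255.254


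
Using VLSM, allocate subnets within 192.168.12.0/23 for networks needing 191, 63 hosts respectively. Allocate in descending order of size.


191 hosts -> /24 (254 usable): 192.168.12.0/24
63 hosts -> /25 (126 usable): 192.168.13.0/25
Allocation: 192.168.12.0/24 (191 hosts, 254 usable); 192.168.13.0/25 (63 hosts, 126 usable)


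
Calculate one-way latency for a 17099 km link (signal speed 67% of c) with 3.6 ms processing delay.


Speed = 0.67 * 3e5 km/s = 201000 km/s
Propagation delay = 17099 / 201000 = 0.0851 s = 85.0697 ms
Processing delay = 3.6 ms
Total one-way latency = 88.6697 ms


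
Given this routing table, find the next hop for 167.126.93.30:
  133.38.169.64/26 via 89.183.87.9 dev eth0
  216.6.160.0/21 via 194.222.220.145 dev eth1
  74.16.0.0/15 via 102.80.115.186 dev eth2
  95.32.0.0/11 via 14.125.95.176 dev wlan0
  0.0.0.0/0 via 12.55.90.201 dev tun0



Longest prefix match for 167.126.93.30:
  /26 133.38.169.64: no
  /21 216.6.160.0: no
  /15 74.16.0.0: no
  /11 95.32.0.0: no
  /0 0.0.0.0: MATCH
Selected: next-hop 12.55.90.201 via tun0 (matched /0)


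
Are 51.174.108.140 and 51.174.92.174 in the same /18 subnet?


Mask: 255.255.192.0
51.174.108.140 AND mask = 51.174.64.0
51.174.92.174 AND mask = 51.174.64.0
Yes, same subnet (51.174.64.0)


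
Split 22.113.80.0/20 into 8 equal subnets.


New prefix = 20 + 3 = 23
Each subnet has 512 addresses
  22.113.80.0/23
  22.113.82.0/23
  22.113.84.0/23
  22.113.86.0/23
  22.113.88.0/23
  22.113.90.0/23
  22.113.92.0/23
  22.113.94.0/23
Subnets: 22.113.80.0/23, 22.113.82.0/23, 22.113.84.0/23, 22.113.86.0/23, 22.113.88.0/23, 22.113.90.0/23, 22.113.92.0/23, 22.113.94.0/23


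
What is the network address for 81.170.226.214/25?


IP:   01010001.10101010.11100010.11010110
Mask: 11111111.11111111.11111111.10000000
AND operation:
Net:  01010001.10101010.11100010.10000000
Network: 81.170.226.128/25


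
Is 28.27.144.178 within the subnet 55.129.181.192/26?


Subnet network: 55.129.181.192
Test IP AND mask: 28.27.144.128
No, 28.27.144.178 is not in 55.129.181.192/26


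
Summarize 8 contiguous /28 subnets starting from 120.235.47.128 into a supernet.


Original prefix: /28
Number of subnets: 8 = 2^3
New prefix = 28 - 3 = 25
Supernet: 120.235.47.128/25


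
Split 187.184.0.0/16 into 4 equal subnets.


New prefix = 16 + 2 = 18
Each subnet has 16384 addresses
  187.184.0.0/18
  187.184.64.0/18
  187.184.128.0/18
  187.184.192.0/18
Subnets: 187.184.0.0/18, 187.184.64.0/18, 187.184.128.0/18, 187.184.192.0/18


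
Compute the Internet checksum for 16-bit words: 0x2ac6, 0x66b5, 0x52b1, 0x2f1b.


Sum all words (with carry folding):
+ 0x2ac6 = 0x2ac6
+ 0x66b5 = 0x917b
+ 0x52b1 = 0xe42c
+ 0x2f1b = 0x1348
One's complement: ~0x1348
Checksum = 0xecb7


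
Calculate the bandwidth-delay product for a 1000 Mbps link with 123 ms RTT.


BDP = bandwidth * RTT
= 1000 Mbps * 123 ms
= 1000 * 1e6 * 123 / 1000 bits
= 123000000 bits
= 15375000 bytes
= 15014.6484 KB
BDP = 123000000 bits (15375000 bytes)


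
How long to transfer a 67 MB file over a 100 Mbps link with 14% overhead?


Effective throughput = 100 * (1 - 14/100) = 86 Mbps
File size in Mb = 67 * 8 = 536 Mb
Time = 536 / 86
Time = 6.2326 seconds


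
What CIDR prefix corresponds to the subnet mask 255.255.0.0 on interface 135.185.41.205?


Binary: 11111111.11111111.00000000.00000000
Count leading 1s
Prefix: /16


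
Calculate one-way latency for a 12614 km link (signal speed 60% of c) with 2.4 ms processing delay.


Speed = 0.6 * 3e5 km/s = 180000 km/s
Propagation delay = 12614 / 180000 = 0.0701 s = 70.0778 ms
Processing delay = 2.4 ms
Total one-way latency = 72.4778 ms


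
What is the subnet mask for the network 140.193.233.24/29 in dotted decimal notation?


/29 means 29 network bits, 3 host bits
Binary: 11111111111111111111111111111000
Mask: 255.255.255.248


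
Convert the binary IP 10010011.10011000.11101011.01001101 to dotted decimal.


10010011 = 147
10011000 = 152
11101011 = 235
01001101 = 77
IP: 147.152.235.77


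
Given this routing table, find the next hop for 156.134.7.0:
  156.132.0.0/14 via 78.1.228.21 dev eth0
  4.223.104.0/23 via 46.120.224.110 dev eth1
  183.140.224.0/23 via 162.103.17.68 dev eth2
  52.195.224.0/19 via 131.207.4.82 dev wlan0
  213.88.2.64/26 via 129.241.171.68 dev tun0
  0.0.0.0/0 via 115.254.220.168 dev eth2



Longest prefix match for 156.134.7.0:
  /14 156.132.0.0: MATCH
  /23 4.223.104.0: no
  /23 183.140.224.0: no
  /19 52.195.224.0: no
  /26 213.88.2.64: no
  /0 0.0.0.0: MATCH
Selected: next-hop 78.1.228.21 via eth0 (matched /14)


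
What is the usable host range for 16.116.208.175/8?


Network: 16.0.0.0
Broadcast: 16.255.255.255
First usable = network + 1
Last usable = broadcast - 1
Range: 16.0.0.1 to 16.255.255.254


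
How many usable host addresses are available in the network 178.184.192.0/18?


Host bits = 32 - 18 = 14
Total addresses = 2^14 = 16384
Usable = total - 2 (network and broadcast)
Usable hosts: 16382


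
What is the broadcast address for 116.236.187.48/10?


Network: 116.192.0.0/10
Host bits = 22
Set all host bits to 1:
Broadcast: 116.255.255.255


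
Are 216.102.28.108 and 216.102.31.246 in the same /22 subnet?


Mask: 255.255.252.0
216.102.28.108 AND mask = 216.102.28.0
216.102.31.246 AND mask = 216.102.28.0
Yes, same subnet (216.102.28.0)


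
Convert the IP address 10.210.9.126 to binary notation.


10 = 00001010
210 = 11010010
9 = 00001001
126 = 01111110
Binary: 00001010.11010010.00001001.01111110


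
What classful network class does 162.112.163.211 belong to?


First octet: 162
Binary: 10100010
10xxxxxx -> Class B (128-191)
Class B, default mask 255.255.0.0 (/16)


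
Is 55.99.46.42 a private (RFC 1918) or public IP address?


RFC 1918 private ranges:
  10.0.0.0/8 (10.0.0.0 - 10.255.255.255)
  172.16.0.0/12 (172.16.0.0 - 172.31.255.255)
  192.168.0.0/16 (192.168.0.0 - 192.168.255.255)
Public (not in any RFC 1918 range)


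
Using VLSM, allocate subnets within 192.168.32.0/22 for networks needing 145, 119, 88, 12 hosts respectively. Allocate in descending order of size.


145 hosts -> /24 (254 usable): 192.168.32.0/24
119 hosts -> /25 (126 usable): 192.168.33.0/25
88 hosts -> /25 (126 usable): 192.168.33.128/25
12 hosts -> /28 (14 usable): 192.168.34.0/28
Allocation: 192.168.32.0/24 (145 hosts, 254 usable); 192.168.33.0/25 (119 hosts, 126 usable); 192.168.33.128/25 (88 hosts, 126 usable); 192.168.34.0/28 (12 hosts, 14 usable)


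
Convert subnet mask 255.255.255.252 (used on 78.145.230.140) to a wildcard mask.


Subnet mask: 255.255.255.252
Wildcard = 255.255.255.255 - subnet mask
255 - 255 = 0
255 - 255 = 0
255 - 255 = 0
255 - 252 = 3
Wildcard: 0.0.0.3


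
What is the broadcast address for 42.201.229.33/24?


Network: 42.201.229.0/24
Host bits = 8
Set all host bits to 1:
Broadcast: 42.201.229.255


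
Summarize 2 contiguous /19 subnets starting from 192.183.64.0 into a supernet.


Original prefix: /19
Number of subnets: 2 = 2^1
New prefix = 19 - 1 = 18
Supernet: 192.183.64.0/18


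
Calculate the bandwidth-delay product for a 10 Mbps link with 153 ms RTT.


BDP = bandwidth * RTT
= 10 Mbps * 153 ms
= 10 * 1e6 * 153 / 1000 bits
= 1530000 bits
= 191250 bytes
= 186.7676 KB
BDP = 1530000 bits (191250 bytes)


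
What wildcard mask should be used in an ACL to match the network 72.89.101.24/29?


Subnet mask: 255.255.255.248
Wildcard = 255.255.255.255 - subnet mask
255 - 255 = 0
255 - 255 = 0
255 - 255 = 0
255 - 248 = 7
Wildcard: 0.0.0.7


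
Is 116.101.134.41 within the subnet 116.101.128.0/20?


Subnet network: 116.101.128.0
Test IP AND mask: 116.101.128.0
Yes, 116.101.134.41 is in 116.101.128.0/20


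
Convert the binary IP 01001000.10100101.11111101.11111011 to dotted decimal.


01001000 = 72
10100101 = 165
11111101 = 253
11111011 = 251
IP: 72.165.253.251


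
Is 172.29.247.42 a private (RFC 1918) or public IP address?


RFC 1918 private ranges:
  10.0.0.0/8 (10.0.0.0 - 10.255.255.255)
  172.16.0.0/12 (172.16.0.0 - 172.31.255.255)
  192.168.0.0/16 (192.168.0.0 - 192.168.255.255)
Private (in 172.16.0.0/12)


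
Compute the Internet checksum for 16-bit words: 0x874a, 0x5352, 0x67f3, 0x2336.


Sum all words (with carry folding):
+ 0x874a = 0x874a
+ 0x5352 = 0xda9c
+ 0x67f3 = 0x4290
+ 0x2336 = 0x65c6
One's complement: ~0x65c6
Checksum = 0x9a39


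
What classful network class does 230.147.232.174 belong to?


First octet: 230
Binary: 11100110
1110xxxx -> Class D (224-239)
Class D (multicast), default mask N/A


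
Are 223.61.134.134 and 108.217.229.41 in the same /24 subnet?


Mask: 255.255.255.0
223.61.134.134 AND mask = 223.61.134.0
108.217.229.41 AND mask = 108.217.229.0
No, different subnets (223.61.134.0 vs 108.217.229.0)


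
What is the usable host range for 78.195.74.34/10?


Network: 78.192.0.0
Broadcast: 78.255.255.255
First usable = network + 1
Last usable = broadcast - 1
Range: 78.192.0.1 to 78.255.255.254


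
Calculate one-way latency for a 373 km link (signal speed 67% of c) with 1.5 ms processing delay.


Speed = 0.67 * 3e5 km/s = 201000 km/s
Propagation delay = 373 / 201000 = 0.0019 s = 1.8557 ms
Processing delay = 1.5 ms
Total one-way latency = 3.3557 ms


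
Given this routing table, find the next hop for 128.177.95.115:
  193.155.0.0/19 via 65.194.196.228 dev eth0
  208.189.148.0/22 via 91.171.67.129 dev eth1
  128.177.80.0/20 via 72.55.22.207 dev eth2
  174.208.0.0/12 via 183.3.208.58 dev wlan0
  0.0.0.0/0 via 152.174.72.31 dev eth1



Longest prefix match for 128.177.95.115:
  /19 193.155.0.0: no
  /22 208.189.148.0: no
  /20 128.177.80.0: MATCH
  /12 174.208.0.0: no
  /0 0.0.0.0: MATCH
Selected: next-hop 72.55.22.207 via eth2 (matched /20)


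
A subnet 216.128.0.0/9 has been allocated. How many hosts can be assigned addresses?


Host bits = 32 - 9 = 23
Total addresses = 2^23 = 8388608
Usable = total - 2 (network and broadcast)
Usable hosts: 8388606


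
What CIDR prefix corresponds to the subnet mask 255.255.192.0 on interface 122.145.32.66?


Binary: 11111111.11111111.11000000.00000000
Count leading 1s
Prefix: /18


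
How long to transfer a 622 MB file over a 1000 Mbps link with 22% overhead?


Effective throughput = 1000 * (1 - 22/100) = 780 Mbps
File size in Mb = 622 * 8 = 4976 Mb
Time = 4976 / 780
Time = 6.3795 seconds


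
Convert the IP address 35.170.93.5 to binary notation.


35 = 00100011
170 = 10101010
93 = 01011101
5 = 00000101
Binary: 00100011.10101010.01011101.00000101


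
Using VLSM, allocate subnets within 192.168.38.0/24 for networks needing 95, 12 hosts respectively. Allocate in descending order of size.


95 hosts -> /25 (126 usable): 192.168.38.0/25
12 hosts -> /28 (14 usable): 192.168.38.128/28
Allocation: 192.168.38.0/25 (95 hosts, 126 usable); 192.168.38.128/28 (12 hosts, 14 usable)


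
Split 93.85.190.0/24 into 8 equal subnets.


New prefix = 24 + 3 = 27
Each subnet has 32 addresses
  93.85.190.0/27
  93.85.190.32/27
  93.85.190.64/27
  93.85.190.96/27
  93.85.190.128/27
  93.85.190.160/27
  93.85.190.192/27
  93.85.190.224/27
Subnets: 93.85.190.0/27, 93.85.190.32/27, 93.85.190.64/27, 93.85.190.96/27, 93.85.190.128/27, 93.85.190.160/27, 93.85.190.192/27, 93.85.190.224/27


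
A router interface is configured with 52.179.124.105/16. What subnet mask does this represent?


/16 means 16 network bits, 16 host bits
Binary: 11111111111111110000000000000000
Mask: 255.255.0.0


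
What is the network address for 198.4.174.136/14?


IP:   11000110.00000100.10101110.10001000
Mask: 11111111.11111100.00000000.00000000
AND operation:
Net:  11000110.00000100.00000000.00000000
Network: 198.4.0.0/14


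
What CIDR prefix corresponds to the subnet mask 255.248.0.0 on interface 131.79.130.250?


Binary: 11111111.11111000.00000000.00000000
Count leading 1s
Prefix: /13


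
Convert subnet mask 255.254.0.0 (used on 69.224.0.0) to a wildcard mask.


Subnet mask: 255.254.0.0
Wildcard = 255.255.255.255 - subnet mask
255 - 255 = 0
255 - 254 = 1
255 - 0 = 255
255 - 0 = 255
Wildcard: 0.1.255.255


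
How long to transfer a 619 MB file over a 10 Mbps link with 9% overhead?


Effective throughput = 10 * (1 - 9/100) = 9.1 Mbps
File size in Mb = 619 * 8 = 4952 Mb
Time = 4952 / 9.1
Time = 544.1758 seconds


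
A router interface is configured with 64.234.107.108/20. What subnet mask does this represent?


/20 means 20 network bits, 12 host bits
Binary: 11111111111111111111000000000000
Mask: 255.255.240.0


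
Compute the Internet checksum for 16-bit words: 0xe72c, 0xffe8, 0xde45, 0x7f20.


Sum all words (with carry folding):
+ 0xe72c = 0xe72c
+ 0xffe8 = 0xe715
+ 0xde45 = 0xc55b
+ 0x7f20 = 0x447c
One's complement: ~0x447c
Checksum = 0xbb83


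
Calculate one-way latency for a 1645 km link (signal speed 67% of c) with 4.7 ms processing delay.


Speed = 0.67 * 3e5 km/s = 201000 km/s
Propagation delay = 1645 / 201000 = 0.0082 s = 8.1841 ms
Processing delay = 4.7 ms
Total one-way latency = 12.8841 ms


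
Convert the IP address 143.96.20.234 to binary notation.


143 = 10001111
96 = 01100000
20 = 00010100
234 = 11101010
Binary: 10001111.01100000.00010100.11101010


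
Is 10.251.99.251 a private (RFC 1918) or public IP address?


RFC 1918 private ranges:
  10.0.0.0/8 (10.0.0.0 - 10.255.255.255)
  172.16.0.0/12 (172.16.0.0 - 172.31.255.255)
  192.168.0.0/16 (192.168.0.0 - 192.168.255.255)
Private (in 10.0.0.0/8)


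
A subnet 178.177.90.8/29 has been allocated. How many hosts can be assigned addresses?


Host bits = 32 - 29 = 3
Total addresses = 2^3 = 8
Usable = total - 2 (network and broadcast)
Usable hosts: 6


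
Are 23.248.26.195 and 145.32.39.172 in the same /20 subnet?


Mask: 255.255.240.0
23.248.26.195 AND mask = 23.248.16.0
145.32.39.172 AND mask = 145.32.32.0
No, different subnets (23.248.16.0 vs 145.32.32.0)


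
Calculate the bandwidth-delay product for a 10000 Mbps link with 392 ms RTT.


BDP = bandwidth * RTT
= 10000 Mbps * 392 ms
= 10000 * 1e6 * 392 / 1000 bits
= 3920000000 bits
= 490000000 bytes
= 478515.625 KB
BDP = 3920000000 bits (490000000 bytes)


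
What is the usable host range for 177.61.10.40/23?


Network: 177.61.10.0
Broadcast: 177.61.11.255
First usable = network + 1
Last usable = broadcast - 1
Range: 177.61.10.1 to 177.61.11.254


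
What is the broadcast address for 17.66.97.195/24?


Network: 17.66.97.0/24
Host bits = 8
Set all host bits to 1:
Broadcast: 17.66.97.255


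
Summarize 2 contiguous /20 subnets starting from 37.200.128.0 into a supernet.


Original prefix: /20
Number of subnets: 2 = 2^1
New prefix = 20 - 1 = 19
Supernet: 37.200.128.0/19


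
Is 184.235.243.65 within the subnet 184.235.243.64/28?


Subnet network: 184.235.243.64
Test IP AND mask: 184.235.243.64
Yes, 184.235.243.65 is in 184.235.243.64/28


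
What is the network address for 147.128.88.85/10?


IP:   10010011.10000000.01011000.01010101
Mask: 11111111.11000000.00000000.00000000
AND operation:
Net:  10010011.10000000.00000000.00000000
Network: 147.128.0.0/10


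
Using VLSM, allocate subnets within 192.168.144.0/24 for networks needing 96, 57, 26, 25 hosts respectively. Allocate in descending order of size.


96 hosts -> /25 (126 usable): 192.168.144.0/25
57 hosts -> /26 (62 usable): 192.168.144.128/26
26 hosts -> /27 (30 usable): 192.168.144.192/27
25 hosts -> /27 (30 usable): 192.168.144.224/27
Allocation: 192.168.144.0/25 (96 hosts, 126 usable); 192.168.144.128/26 (57 hosts, 62 usable); 192.168.144.192/27 (26 hosts, 30 usable); 192.168.144.224/27 (25 hosts, 30 usable)


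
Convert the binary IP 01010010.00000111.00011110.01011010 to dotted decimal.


01010010 = 82
00000111 = 7
00011110 = 30
01011010 = 90
IP: 82.7.30.90


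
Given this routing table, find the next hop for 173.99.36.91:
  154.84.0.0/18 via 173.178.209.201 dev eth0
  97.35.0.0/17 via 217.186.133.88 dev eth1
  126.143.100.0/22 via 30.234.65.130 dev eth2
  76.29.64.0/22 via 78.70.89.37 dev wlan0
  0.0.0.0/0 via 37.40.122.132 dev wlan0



Longest prefix match for 173.99.36.91:
  /18 154.84.0.0: no
  /17 97.35.0.0: no
  /22 126.143.100.0: no
  /22 76.29.64.0: no
  /0 0.0.0.0: MATCH
Selected: next-hop 37.40.122.132 via wlan0 (matched /0)


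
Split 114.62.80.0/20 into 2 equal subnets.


New prefix = 20 + 1 = 21
Each subnet has 2048 addresses
  114.62.80.0/21
  114.62.88.0/21
Subnets: 114.62.80.0/21, 114.62.88.0/21


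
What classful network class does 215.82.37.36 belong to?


First octet: 215
Binary: 11010111
110xxxxx -> Class C (192-223)
Class C, default mask 255.255.255.0 (/24)


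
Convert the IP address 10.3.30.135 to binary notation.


10 = 00001010
3 = 00000011
30 = 00011110
135 = 10000111
Binary: 00001010.00000011.00011110.10000111


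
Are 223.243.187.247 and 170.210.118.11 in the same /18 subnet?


Mask: 255.255.192.0
223.243.187.247 AND mask = 223.243.128.0
170.210.118.11 AND mask = 170.210.64.0
No, different subnets (223.243.128.0 vs 170.210.64.0)


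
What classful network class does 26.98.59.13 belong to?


First octet: 26
Binary: 00011010
0xxxxxxx -> Class A (1-126)
Class A, default mask 255.0.0.0 (/8)


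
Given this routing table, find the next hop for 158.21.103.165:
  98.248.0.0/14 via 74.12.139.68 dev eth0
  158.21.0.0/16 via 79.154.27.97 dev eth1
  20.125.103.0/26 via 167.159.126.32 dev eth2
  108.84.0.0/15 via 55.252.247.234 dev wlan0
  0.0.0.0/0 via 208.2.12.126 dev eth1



Longest prefix match for 158.21.103.165:
  /14 98.248.0.0: no
  /16 158.21.0.0: MATCH
  /26 20.125.103.0: no
  /15 108.84.0.0: no
  /0 0.0.0.0: MATCH
Selected: next-hop 79.154.27.97 via eth1 (matched /16)


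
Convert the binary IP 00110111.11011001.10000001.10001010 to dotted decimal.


00110111 = 55
11011001 = 217
10000001 = 129
10001010 = 138
IP: 55.217.129.138
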